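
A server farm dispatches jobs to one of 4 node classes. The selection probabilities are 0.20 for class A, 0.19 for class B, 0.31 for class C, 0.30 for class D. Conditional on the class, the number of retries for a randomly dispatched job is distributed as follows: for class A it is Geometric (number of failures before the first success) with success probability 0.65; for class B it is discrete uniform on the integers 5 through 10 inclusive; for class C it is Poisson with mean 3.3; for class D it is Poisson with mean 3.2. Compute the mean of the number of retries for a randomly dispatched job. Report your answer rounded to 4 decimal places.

3.5157

Component means — A: 0.538462; B: 7.5; C: 3.3; D: 3.2.
E[X] = 0.2·0.538462 + 0.19·7.5 + 0.31·3.3 + 0.3·3.2 = 3.51569.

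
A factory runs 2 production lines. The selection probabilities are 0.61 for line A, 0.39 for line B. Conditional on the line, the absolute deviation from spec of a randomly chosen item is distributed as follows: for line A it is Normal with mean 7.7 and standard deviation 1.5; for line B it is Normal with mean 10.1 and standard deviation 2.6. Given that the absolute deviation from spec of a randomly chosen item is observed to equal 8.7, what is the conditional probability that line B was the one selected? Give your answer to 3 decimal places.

0.285

Likelihoods f(8.7 | ·): A: 0.212965; B: 0.132732.
Posterior ∝ prior × likelihood. Numerator for B: 0.39·0.132732 = 0.0517656.
Normalizing constant: 0.61·0.212965 + 0.39·0.132732 = 0.181674.
P(B | observation) = 0.0517656 / 0.181674 = 0.284936.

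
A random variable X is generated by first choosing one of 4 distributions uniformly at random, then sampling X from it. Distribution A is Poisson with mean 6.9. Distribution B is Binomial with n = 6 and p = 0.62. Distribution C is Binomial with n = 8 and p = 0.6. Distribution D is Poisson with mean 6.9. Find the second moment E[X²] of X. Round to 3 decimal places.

37.308

For each component E[X²] = Var + (mean)², giving A: 54.51; B: 15.252; C: 24.96; D: 54.51.
Overall E[X²] = 0.25·54.51 + 0.25·15.252 + 0.25·24.96 + 0.25·54.51 = 37.308.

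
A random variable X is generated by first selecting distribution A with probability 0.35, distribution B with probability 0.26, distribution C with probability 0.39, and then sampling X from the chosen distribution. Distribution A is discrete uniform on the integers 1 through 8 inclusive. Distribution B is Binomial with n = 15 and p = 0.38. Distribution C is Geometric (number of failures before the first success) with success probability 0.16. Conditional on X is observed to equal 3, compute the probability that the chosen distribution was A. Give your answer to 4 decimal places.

0.4303

Likelihoods P(X=3 | ·): A: 0.125; B: 0.0805494; C: 0.0948326.
Posterior ∝ prior × likelihood. Numerator for A: 0.35·0.125 = 0.04375.
Normalizing constant: 0.35·0.125 + 0.26·0.0805494 + 0.39·0.0948326 = 0.101678.
P(A | observation) = 0.04375 / 0.101678 = 0.430282.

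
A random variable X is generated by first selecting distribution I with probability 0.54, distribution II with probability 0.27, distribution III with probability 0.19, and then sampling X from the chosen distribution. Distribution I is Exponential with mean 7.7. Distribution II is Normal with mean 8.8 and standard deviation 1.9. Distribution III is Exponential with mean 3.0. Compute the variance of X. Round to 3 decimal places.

38.870

Per component, I: μ=7.7, E[X²]=118.58; II: μ=8.8, E[X²]=81.05; III: μ=3, E[X²]=18.
E[X] = 0.54·7.7 + 0.27·8.8 + 0.19·3 = 7.104.
E[X²] = 0.54·118.58 + 0.27·81.05 + 0.19·18 = 89.3367.
Var(X) = E[X²] − (E[X])² = 89.3367 − 50.4668 = 38.8699.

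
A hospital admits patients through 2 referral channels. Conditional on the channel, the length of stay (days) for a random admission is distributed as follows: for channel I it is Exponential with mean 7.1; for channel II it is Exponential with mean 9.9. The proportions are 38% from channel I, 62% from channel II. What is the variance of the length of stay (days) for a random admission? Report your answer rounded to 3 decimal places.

Per component, I: μ=7.1, E[X²]=100.82; II: μ=9.9, E[X²]=196.02.
E[X] = 0.38·7.1 + 0.62·9.9 = 8.836.
E[X²] = 0.38·100.82 + 0.62·196.02 = 159.844.
Var(X) = E[X²] − (E[X])² = 159.844 − 78.0749 = 81.7691.

81.769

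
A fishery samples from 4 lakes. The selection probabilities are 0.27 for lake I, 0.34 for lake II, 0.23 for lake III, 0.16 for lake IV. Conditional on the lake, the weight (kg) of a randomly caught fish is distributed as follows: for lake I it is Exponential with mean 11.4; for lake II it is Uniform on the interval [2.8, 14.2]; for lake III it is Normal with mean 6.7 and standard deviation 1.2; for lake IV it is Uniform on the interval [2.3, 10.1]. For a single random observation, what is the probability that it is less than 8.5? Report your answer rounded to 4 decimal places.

0.6537

Conditional on each lake, P(X < 8.5): I: 0.525557; II: 0.5; III: 0.933193; IV: 0.794872.
By total probability, P(X < 8.5) = 0.27·0.525557 + 0.34·0.5 + 0.23·0.933193 + 0.16·0.794872 = 0.653714.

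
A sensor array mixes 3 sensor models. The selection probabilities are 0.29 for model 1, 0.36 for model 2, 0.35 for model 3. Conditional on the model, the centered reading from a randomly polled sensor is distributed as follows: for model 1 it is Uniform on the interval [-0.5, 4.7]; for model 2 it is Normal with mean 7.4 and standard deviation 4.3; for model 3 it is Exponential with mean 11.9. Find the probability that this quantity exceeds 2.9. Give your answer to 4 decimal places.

0.6815

Conditional on each model, P(X > 2.9): 1: 0.346154; 2: 0.852338; 3: 0.783725.
By total probability, P(X > 2.9) = 0.29·0.346154 + 0.36·0.852338 + 0.35·0.783725 = 0.68153.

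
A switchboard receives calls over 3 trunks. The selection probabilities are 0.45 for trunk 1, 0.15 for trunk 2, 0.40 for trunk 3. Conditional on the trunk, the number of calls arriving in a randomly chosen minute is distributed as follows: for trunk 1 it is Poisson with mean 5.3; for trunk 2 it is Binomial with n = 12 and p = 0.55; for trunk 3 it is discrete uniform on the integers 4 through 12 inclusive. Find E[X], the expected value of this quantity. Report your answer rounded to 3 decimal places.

Component means — 1: 5.3; 2: 6.6; 3: 8.
E[X] = 0.45·5.3 + 0.15·6.6 + 0.4·8 = 6.575.

6.575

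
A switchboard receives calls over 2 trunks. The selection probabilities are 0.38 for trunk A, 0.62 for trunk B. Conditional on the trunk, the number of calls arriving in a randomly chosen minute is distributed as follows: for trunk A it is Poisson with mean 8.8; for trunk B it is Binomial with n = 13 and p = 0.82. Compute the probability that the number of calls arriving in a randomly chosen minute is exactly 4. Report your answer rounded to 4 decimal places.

Conditional on each trunk, P(X = 4): A: 0.0376641; B: 6.4123e-05.
By total probability, P(X = 4) = 0.38·0.0376641 + 0.62·6.4123e-05 = 0.0143521.

0.0144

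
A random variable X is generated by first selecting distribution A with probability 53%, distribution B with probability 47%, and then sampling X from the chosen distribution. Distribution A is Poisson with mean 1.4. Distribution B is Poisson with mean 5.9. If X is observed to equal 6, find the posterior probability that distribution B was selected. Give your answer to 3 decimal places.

0.982

Likelihoods P(X=6 | ·): A: 0.00257883; B: 0.160488.
Posterior ∝ prior × likelihood. Numerator for B: 0.47·0.160488 = 0.0754293.
Normalizing constant: 0.53·0.00257883 + 0.47·0.160488 = 0.0767961.
P(B | observation) = 0.0754293 / 0.0767961 = 0.982202.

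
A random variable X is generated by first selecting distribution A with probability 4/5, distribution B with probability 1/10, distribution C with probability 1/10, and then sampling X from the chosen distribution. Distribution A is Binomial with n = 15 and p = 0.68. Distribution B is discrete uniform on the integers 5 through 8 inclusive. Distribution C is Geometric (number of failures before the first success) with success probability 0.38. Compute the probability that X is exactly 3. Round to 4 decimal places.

0.0092

Conditional on each component, P(X = 3): A: 0.000164945; B: 0; C: 0.0905646.
By total probability, P(X = 3) = 0.8·0.000164945 + 0.1·0 + 0.1·0.0905646 = 0.00918842.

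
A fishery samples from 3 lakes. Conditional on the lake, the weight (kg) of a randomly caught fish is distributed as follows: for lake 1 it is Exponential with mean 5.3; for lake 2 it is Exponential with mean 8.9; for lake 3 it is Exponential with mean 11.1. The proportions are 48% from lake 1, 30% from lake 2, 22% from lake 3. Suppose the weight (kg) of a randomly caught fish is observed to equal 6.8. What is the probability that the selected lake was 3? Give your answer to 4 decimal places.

0.2084

Likelihoods f(6.8 | ·): 1: 0.0523017; 2: 0.0523347; 3: 0.0488228.
Posterior ∝ prior × likelihood. Numerator for 3: 0.22·0.0488228 = 0.010741.
Normalizing constant: 0.48·0.0523017 + 0.3·0.0523347 + 0.22·0.0488228 = 0.0515463.
P(3 | observation) = 0.010741 / 0.0515463 = 0.208376.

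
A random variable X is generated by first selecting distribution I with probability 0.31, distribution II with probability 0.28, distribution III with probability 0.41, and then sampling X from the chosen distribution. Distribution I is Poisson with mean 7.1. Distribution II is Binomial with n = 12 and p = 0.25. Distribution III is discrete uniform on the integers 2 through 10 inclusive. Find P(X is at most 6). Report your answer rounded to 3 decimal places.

Conditional on each component, P(X ≤ 6): I: 0.43492; II: 0.985747; III: 0.555556.
By total probability, P(X ≤ 6) = 0.31·0.43492 + 0.28·0.985747 + 0.41·0.555556 = 0.638612.

0.639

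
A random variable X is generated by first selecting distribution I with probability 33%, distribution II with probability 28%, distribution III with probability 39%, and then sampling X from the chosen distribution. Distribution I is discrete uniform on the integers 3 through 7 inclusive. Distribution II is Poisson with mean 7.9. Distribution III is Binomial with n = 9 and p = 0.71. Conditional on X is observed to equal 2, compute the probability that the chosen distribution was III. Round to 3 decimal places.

Likelihoods P(X=2 | ·): I: 0; II: 0.0115691; III: 0.00313044.
Posterior ∝ prior × likelihood. Numerator for III: 0.39·0.00313044 = 0.00122087.
Normalizing constant: 0.33·0 + 0.28·0.0115691 + 0.39·0.00313044 = 0.00446021.
P(III | observation) = 0.00122087 / 0.00446021 = 0.273725.

0.274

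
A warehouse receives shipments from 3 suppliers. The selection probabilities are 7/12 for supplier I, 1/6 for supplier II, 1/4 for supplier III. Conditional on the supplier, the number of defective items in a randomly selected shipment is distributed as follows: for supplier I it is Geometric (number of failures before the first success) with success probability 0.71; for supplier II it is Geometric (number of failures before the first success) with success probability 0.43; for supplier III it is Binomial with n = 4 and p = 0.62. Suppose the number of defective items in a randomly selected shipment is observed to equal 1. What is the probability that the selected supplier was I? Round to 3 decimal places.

0.616

Likelihoods P(X=1 | ·): I: 0.2059; II: 0.2451; III: 0.136083.
Posterior ∝ prior × likelihood. Numerator for I: 0.583333·0.2059 = 0.120108.
Normalizing constant: 0.583333·0.2059 + 0.166667·0.2451 + 0.25·0.136083 = 0.194979.
P(I | observation) = 0.120108 / 0.194979 = 0.616007.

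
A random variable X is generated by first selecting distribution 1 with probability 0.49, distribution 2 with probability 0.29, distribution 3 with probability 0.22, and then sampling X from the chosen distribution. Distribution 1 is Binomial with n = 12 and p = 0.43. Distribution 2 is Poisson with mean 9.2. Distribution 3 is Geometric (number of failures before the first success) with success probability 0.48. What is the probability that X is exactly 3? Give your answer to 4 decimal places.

Conditional on each component, P(X = 3): 1: 0.111097; 2: 0.013113; 3: 0.0674918.
By total probability, P(X = 3) = 0.49·0.111097 + 0.29·0.013113 + 0.22·0.0674918 = 0.0730884.

0.0731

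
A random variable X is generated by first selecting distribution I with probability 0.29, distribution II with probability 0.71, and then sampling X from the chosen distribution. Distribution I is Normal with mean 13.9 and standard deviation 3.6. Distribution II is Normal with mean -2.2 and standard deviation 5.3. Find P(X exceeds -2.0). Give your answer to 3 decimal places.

0.634

Conditional on each component, P(X > -2.0): I: 0.999995; II: 0.484949.
By total probability, P(X > -2.0) = 0.29·0.999995 + 0.71·0.484949 = 0.634312.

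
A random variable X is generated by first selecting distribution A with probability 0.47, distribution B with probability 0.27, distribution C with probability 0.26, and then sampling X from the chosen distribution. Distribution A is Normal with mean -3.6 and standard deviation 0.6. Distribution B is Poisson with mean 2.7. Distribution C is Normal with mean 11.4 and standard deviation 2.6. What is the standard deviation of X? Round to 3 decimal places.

6.364

Per component, A: μ=-3.6, E[X²]=13.32; B: μ=2.7, E[X²]=9.99; C: μ=11.4, E[X²]=136.72.
E[X] = 0.47·-3.6 + 0.27·2.7 + 0.26·11.4 = 2.001.
E[X²] = 0.47·13.32 + 0.27·9.99 + 0.26·136.72 = 44.5049.
Var(X) = E[X²] − (E[X])² = 44.5049 − 4.004 = 40.5009.
SD(X) = √40.5009 = 6.36403.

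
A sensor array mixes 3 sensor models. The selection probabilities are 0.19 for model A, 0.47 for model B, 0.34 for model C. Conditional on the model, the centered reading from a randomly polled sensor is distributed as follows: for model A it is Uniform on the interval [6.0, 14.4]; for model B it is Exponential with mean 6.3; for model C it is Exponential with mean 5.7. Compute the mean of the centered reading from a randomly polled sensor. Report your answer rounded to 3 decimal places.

Component means — A: 10.2; B: 6.3; C: 5.7.
E[X] = 0.19·10.2 + 0.47·6.3 + 0.34·5.7 = 6.837.

6.837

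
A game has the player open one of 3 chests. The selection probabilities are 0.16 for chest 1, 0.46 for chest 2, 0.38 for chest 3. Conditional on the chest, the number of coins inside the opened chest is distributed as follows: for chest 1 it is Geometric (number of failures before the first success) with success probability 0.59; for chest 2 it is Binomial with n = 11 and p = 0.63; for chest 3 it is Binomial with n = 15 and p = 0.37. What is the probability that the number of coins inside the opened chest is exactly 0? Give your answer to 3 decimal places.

0.095

Conditional on each chest, P(X = 0): 1: 0.59; 2: 1.77918e-05; 3: 0.000977481.
By total probability, P(X = 0) = 0.16·0.59 + 0.46·1.77918e-05 + 0.38·0.000977481 = 0.0947796.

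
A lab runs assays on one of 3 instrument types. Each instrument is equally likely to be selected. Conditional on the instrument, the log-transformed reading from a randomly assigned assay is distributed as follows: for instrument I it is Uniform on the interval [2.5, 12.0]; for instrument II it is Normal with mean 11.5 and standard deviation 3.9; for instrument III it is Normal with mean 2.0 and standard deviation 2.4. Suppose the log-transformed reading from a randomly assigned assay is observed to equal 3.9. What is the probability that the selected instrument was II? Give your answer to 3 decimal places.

Likelihoods f(3.9 | ·): I: 0.105263; II: 0.0153189; III: 0.121508.
Posterior ∝ prior × likelihood. Numerator for II: 0.333333·0.0153189 = 0.00510631.
Normalizing constant: 0.333333·0.105263 + 0.333333·0.0153189 + 0.333333·0.121508 = 0.0806967.
P(II | observation) = 0.00510631 / 0.0806967 = 0.0632778.

0.063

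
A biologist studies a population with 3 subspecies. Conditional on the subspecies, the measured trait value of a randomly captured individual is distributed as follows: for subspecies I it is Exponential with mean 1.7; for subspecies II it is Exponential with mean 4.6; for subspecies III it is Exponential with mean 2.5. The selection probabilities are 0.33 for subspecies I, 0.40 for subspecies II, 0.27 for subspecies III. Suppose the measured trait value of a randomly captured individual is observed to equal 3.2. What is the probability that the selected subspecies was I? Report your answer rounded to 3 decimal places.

Likelihoods f(3.2 | ·): I: 0.0895479; II: 0.108424; III: 0.111215.
Posterior ∝ prior × likelihood. Numerator for I: 0.33·0.0895479 = 0.0295508.
Normalizing constant: 0.33·0.0895479 + 0.4·0.108424 + 0.27·0.111215 = 0.102948.
P(I | observation) = 0.0295508 / 0.102948 = 0.287045.

0.287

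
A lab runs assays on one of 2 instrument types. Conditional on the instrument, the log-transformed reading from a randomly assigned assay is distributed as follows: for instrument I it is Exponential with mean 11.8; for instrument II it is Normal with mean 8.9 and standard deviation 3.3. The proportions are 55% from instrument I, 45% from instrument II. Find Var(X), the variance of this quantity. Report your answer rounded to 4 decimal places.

83.5640

Per component, I: μ=11.8, E[X²]=278.48; II: μ=8.9, E[X²]=90.1.
E[X] = 0.55·11.8 + 0.45·8.9 = 10.495.
E[X²] = 0.55·278.48 + 0.45·90.1 = 193.709.
Var(X) = E[X²] − (E[X])² = 193.709 − 110.145 = 83.564.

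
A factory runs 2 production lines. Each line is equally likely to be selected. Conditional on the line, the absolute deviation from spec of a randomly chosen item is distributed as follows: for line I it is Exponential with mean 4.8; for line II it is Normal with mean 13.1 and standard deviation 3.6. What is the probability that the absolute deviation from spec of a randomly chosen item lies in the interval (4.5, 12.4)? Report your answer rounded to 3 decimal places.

Conditional on each line, P(4.5 < X < 12.4): I: 0.316084; II: 0.414464.
By total probability, P(4.5 < X < 12.4) = 0.5·0.316084 + 0.5·0.414464 = 0.365274.

0.365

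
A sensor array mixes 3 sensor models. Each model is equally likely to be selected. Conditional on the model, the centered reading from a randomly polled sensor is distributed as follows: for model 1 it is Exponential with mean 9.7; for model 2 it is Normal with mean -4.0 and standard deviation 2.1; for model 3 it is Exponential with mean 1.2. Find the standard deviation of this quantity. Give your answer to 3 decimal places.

Per component, 1: μ=9.7, E[X²]=188.18; 2: μ=-4, E[X²]=20.41; 3: μ=1.2, E[X²]=2.88.
E[X] = 0.333333·9.7 + 0.333333·-4 + 0.333333·1.2 = 2.3.
E[X²] = 0.333333·188.18 + 0.333333·20.41 + 0.333333·2.88 = 70.49.
Var(X) = E[X²] − (E[X])² = 70.49 − 5.29 = 65.2.
SD(X) = √65.2 = 8.07465.

8.075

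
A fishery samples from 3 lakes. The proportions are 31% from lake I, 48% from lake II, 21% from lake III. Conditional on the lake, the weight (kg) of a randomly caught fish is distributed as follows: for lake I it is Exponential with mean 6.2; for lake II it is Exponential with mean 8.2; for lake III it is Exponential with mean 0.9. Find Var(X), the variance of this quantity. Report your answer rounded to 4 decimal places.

Per component, I: μ=6.2, E[X²]=76.88; II: μ=8.2, E[X²]=134.48; III: μ=0.9, E[X²]=1.62.
E[X] = 0.31·6.2 + 0.48·8.2 + 0.21·0.9 = 6.047.
E[X²] = 0.31·76.88 + 0.48·134.48 + 0.21·1.62 = 88.7234.
Var(X) = E[X²] − (E[X])² = 88.7234 − 36.5662 = 52.1572.

52.1572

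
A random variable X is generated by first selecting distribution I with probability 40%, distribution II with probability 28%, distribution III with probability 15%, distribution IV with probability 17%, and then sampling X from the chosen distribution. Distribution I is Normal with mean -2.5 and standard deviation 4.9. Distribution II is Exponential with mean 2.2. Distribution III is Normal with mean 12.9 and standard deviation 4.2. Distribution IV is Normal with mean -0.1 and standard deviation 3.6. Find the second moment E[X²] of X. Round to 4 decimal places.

44.6268

For each component E[X²] = Var + (mean)², giving I: 30.26; II: 9.68; III: 184.05; IV: 12.97.
Overall E[X²] = 0.4·30.26 + 0.28·9.68 + 0.15·184.05 + 0.17·12.97 = 44.6268.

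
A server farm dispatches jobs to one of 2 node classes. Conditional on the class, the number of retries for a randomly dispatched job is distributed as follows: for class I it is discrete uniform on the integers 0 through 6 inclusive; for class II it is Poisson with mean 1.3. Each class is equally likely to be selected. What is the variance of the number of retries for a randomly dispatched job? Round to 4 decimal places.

Per component, I: μ=3, E[X²]=13; II: μ=1.3, E[X²]=2.99.
E[X] = 0.5·3 + 0.5·1.3 = 2.15.
E[X²] = 0.5·13 + 0.5·2.99 = 7.995.
Var(X) = E[X²] − (E[X])² = 7.995 − 4.6225 = 3.3725.

3.3725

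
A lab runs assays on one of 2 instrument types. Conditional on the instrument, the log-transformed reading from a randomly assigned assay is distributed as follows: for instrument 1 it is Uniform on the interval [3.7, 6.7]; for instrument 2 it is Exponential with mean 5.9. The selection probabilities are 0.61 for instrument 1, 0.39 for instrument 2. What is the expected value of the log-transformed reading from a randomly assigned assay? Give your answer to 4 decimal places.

5.4730

Component means — 1: 5.2; 2: 5.9.
E[X] = 0.61·5.2 + 0.39·5.9 = 5.473.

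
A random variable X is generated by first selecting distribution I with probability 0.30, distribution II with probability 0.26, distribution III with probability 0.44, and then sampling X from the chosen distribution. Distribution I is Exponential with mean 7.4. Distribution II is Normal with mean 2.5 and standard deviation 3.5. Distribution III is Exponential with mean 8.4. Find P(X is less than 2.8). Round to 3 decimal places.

Conditional on each component, P(X < 2.8): I: 0.315029; II: 0.534153; III: 0.283469.
By total probability, P(X < 2.8) = 0.3·0.315029 + 0.26·0.534153 + 0.44·0.283469 = 0.358115.

0.358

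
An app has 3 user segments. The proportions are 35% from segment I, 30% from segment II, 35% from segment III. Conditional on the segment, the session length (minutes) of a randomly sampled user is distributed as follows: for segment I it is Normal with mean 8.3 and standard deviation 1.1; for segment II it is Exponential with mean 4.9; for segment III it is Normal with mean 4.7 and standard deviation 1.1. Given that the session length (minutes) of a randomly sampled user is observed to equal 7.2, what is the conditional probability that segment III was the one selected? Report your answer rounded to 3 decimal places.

Likelihoods f(7.2 | ·): I: 0.219973; II: 0.0469523; III: 0.0274087.
Posterior ∝ prior × likelihood. Numerator for III: 0.35·0.0274087 = 0.00959306.
Normalizing constant: 0.35·0.219973 + 0.3·0.0469523 + 0.35·0.0274087 = 0.100669.
P(III | observation) = 0.00959306 / 0.100669 = 0.0952927.

0.095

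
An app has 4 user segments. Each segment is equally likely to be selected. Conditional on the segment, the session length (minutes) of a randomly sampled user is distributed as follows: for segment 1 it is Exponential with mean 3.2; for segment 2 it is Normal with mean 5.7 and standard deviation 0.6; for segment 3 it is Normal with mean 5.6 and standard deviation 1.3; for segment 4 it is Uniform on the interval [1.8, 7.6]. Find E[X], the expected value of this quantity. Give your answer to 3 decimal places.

4.800

Component means — 1: 3.2; 2: 5.7; 3: 5.6; 4: 4.7.
E[X] = 0.25·3.2 + 0.25·5.7 + 0.25·5.6 + 0.25·4.7 = 4.8.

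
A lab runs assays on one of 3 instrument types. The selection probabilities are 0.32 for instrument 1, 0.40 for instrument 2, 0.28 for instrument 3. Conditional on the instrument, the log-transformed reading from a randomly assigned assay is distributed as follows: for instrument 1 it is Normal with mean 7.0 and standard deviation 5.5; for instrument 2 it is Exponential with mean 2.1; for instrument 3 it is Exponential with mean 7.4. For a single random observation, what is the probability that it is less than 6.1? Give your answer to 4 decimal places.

0.6745

Conditional on each instrument, P(X < 6.1): 1: 0.435009; 2: 0.945238; 3: 0.561469.
By total probability, P(X < 6.1) = 0.32·0.435009 + 0.4·0.945238 + 0.28·0.561469 = 0.674509.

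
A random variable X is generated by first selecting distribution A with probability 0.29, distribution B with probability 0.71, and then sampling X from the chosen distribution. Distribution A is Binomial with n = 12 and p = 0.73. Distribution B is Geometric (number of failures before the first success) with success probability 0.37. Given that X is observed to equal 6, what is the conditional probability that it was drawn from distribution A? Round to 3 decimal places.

Likelihoods P(X=6 | ·): A: 0.0541741; B: 0.0231337.
Posterior ∝ prior × likelihood. Numerator for A: 0.29·0.0541741 = 0.0157105.
Normalizing constant: 0.29·0.0541741 + 0.71·0.0231337 = 0.0321354.
P(A | observation) = 0.0157105 / 0.0321354 = 0.488884.

0.489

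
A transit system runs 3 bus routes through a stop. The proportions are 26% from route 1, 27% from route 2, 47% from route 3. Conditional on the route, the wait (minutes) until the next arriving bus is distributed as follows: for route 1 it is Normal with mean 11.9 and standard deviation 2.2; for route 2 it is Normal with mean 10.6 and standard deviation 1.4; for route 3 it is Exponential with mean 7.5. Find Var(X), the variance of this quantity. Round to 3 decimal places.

Per component, 1: μ=11.9, E[X²]=146.45; 2: μ=10.6, E[X²]=114.32; 3: μ=7.5, E[X²]=112.5.
E[X] = 0.26·11.9 + 0.27·10.6 + 0.47·7.5 = 9.481.
E[X²] = 0.26·146.45 + 0.27·114.32 + 0.47·112.5 = 121.818.
Var(X) = E[X²] − (E[X])² = 121.818 − 89.8894 = 31.929.

31.929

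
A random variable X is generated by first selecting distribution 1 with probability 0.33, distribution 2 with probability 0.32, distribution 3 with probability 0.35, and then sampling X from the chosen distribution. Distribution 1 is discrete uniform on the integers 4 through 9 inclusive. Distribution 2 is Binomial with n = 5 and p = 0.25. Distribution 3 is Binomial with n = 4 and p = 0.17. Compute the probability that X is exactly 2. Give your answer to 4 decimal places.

Conditional on each component, P(X = 2): 1: 0; 2: 0.263672; 3: 0.119455.
By total probability, P(X = 2) = 0.33·0 + 0.32·0.263672 + 0.35·0.119455 = 0.126184.

0.1262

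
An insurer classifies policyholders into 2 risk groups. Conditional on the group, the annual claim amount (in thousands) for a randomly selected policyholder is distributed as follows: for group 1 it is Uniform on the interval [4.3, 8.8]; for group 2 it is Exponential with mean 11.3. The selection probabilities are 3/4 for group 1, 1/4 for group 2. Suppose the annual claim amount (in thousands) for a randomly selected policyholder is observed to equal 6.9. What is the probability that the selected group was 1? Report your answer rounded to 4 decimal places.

0.9328

Likelihoods f(6.9 | ·): 1: 0.222222; 2: 0.0480544.
Posterior ∝ prior × likelihood. Numerator for 1: 0.75·0.222222 = 0.166667.
Normalizing constant: 0.75·0.222222 + 0.25·0.0480544 = 0.17868.
P(1 | observation) = 0.166667 / 0.17868 = 0.932765.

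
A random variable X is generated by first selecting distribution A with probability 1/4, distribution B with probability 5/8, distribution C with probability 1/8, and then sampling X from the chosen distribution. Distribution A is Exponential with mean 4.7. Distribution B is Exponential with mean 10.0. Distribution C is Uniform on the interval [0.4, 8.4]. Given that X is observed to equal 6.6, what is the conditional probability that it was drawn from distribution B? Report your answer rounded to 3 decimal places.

Likelihoods f(6.6 | ·): A: 0.0522446; B: 0.0516851; C: 0.125.
Posterior ∝ prior × likelihood. Numerator for B: 0.625·0.0516851 = 0.0323032.
Normalizing constant: 0.25·0.0522446 + 0.625·0.0516851 + 0.125·0.125 = 0.0609894.
P(B | observation) = 0.0323032 / 0.0609894 = 0.529653.

0.530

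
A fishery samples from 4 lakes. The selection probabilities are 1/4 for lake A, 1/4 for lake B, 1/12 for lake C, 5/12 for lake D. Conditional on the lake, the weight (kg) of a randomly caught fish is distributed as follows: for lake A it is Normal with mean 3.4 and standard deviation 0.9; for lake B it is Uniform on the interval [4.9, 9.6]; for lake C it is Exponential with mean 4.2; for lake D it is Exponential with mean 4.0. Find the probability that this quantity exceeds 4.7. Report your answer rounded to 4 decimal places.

0.4245

Conditional on each lake, P(X > 4.7): A: 0.074307; B: 1; C: 0.326591; D: 0.308819.
By total probability, P(X > 4.7) = 0.25·0.074307 + 0.25·1 + 0.0833333·0.326591 + 0.416667·0.308819 = 0.424467.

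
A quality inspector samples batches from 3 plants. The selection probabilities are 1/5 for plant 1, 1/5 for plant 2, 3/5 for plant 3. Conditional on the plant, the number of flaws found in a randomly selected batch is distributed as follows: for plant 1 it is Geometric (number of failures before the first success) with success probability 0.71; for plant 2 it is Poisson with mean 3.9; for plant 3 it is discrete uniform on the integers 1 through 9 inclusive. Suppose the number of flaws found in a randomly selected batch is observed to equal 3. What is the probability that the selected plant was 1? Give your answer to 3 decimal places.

Likelihoods P(X=3 | ·): 1: 0.0173162; 2: 0.200122; 3: 0.111111.
Posterior ∝ prior × likelihood. Numerator for 1: 0.2·0.0173162 = 0.00346324.
Normalizing constant: 0.2·0.0173162 + 0.2·0.200122 + 0.6·0.111111 = 0.110154.
P(1 | observation) = 0.00346324 / 0.110154 = 0.0314399.

0.031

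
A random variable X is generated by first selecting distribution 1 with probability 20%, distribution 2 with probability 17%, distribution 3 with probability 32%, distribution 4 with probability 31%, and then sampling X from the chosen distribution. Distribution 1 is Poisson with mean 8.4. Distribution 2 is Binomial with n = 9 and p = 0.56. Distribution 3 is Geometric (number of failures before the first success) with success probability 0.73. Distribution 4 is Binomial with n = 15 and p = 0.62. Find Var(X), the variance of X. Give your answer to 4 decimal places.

17.9294

Per component, 1: μ=8.4, E[X²]=78.96; 2: μ=5.04, E[X²]=27.6192; 3: μ=0.369863, E[X²]=0.64346; 4: μ=9.3, E[X²]=90.024.
E[X] = 0.2·8.4 + 0.17·5.04 + 0.32·0.369863 + 0.31·9.3 = 5.53816.
E[X²] = 0.2·78.96 + 0.17·27.6192 + 0.32·0.64346 + 0.31·90.024 = 48.6006.
Var(X) = E[X²] − (E[X])² = 48.6006 − 30.6712 = 17.9294.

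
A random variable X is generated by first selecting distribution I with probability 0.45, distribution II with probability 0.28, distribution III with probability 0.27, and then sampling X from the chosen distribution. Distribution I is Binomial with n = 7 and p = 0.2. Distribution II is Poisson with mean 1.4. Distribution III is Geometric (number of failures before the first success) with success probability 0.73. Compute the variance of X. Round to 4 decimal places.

1.2420

Per component, I: μ=1.4, E[X²]=3.08; II: μ=1.4, E[X²]=3.36; III: μ=0.369863, E[X²]=0.64346.
E[X] = 0.45·1.4 + 0.28·1.4 + 0.27·0.369863 = 1.12186.
E[X²] = 0.45·3.08 + 0.28·3.36 + 0.27·0.64346 = 2.50053.
Var(X) = E[X²] − (E[X])² = 2.50053 − 1.25858 = 1.24196.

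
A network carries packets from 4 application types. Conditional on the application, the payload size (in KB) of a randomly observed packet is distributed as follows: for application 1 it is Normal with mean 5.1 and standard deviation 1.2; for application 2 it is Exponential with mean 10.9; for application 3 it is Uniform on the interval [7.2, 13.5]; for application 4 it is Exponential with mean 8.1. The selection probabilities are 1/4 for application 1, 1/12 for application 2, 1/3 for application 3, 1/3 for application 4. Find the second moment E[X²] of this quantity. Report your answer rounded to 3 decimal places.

For each component E[X²] = Var + (mean)², giving 1: 27.45; 2: 237.62; 3: 110.43; 4: 131.22.
Overall E[X²] = 0.25·27.45 + 0.0833333·237.62 + 0.333333·110.43 + 0.333333·131.22 = 107.214.

107.214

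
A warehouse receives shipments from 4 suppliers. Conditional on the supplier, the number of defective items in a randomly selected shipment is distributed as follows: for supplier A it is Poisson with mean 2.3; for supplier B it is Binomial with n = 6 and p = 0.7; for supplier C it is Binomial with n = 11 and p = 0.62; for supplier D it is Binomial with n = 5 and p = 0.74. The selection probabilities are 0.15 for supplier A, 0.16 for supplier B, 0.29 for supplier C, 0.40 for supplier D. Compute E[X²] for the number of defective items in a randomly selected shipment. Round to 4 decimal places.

For each component E[X²] = Var + (mean)², giving A: 7.59; B: 18.9; C: 49.104; D: 14.652.
Overall E[X²] = 0.15·7.59 + 0.16·18.9 + 0.29·49.104 + 0.4·14.652 = 24.2635.

24.2635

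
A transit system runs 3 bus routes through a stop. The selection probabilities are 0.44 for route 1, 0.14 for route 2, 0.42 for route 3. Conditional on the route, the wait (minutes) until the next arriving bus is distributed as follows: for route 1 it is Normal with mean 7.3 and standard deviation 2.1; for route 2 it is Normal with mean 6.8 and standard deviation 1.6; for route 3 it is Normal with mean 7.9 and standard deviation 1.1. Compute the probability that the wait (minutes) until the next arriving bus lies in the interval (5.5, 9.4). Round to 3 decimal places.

0.765

Conditional on each route, P(5.5 < X < 9.4): 1: 0.645662; 2: 0.739666; 3: 0.899098.
By total probability, P(5.5 < X < 9.4) = 0.44·0.645662 + 0.14·0.739666 + 0.42·0.899098 = 0.765265.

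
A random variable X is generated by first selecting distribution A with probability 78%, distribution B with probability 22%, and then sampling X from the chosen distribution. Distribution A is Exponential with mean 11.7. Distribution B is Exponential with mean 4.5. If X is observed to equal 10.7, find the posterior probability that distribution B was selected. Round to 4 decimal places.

0.1451

Likelihoods f(10.7 | ·): A: 0.0342483; B: 0.0206125.
Posterior ∝ prior × likelihood. Numerator for B: 0.22·0.0206125 = 0.00453476.
Normalizing constant: 0.78·0.0342483 + 0.22·0.0206125 = 0.0312484.
P(B | observation) = 0.00453476 / 0.0312484 = 0.14512.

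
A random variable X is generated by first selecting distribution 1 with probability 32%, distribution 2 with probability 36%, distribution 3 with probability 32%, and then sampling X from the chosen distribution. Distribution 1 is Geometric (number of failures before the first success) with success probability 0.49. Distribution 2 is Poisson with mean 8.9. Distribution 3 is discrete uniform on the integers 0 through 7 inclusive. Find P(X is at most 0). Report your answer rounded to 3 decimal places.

0.197

Conditional on each component, P(X ≤ 0): 1: 0.49; 2: 0.000136389; 3: 0.125.
By total probability, P(X ≤ 0) = 0.32·0.49 + 0.36·0.000136389 + 0.32·0.125 = 0.196849.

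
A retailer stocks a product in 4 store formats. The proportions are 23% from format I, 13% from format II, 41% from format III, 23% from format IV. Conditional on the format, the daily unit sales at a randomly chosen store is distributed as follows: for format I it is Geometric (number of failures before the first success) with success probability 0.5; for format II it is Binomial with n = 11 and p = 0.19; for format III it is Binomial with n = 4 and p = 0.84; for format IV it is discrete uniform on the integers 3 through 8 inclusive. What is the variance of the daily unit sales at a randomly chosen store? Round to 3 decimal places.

Per component, I: μ=1, E[X²]=3; II: μ=2.09, E[X²]=6.061; III: μ=3.36, E[X²]=11.8272; IV: μ=5.5, E[X²]=33.1667.
E[X] = 0.23·1 + 0.13·2.09 + 0.41·3.36 + 0.23·5.5 = 3.1443.
E[X²] = 0.23·3 + 0.13·6.061 + 0.41·11.8272 + 0.23·33.1667 = 13.9554.
Var(X) = E[X²] − (E[X])² = 13.9554 − 9.88662 = 4.06879.

4.069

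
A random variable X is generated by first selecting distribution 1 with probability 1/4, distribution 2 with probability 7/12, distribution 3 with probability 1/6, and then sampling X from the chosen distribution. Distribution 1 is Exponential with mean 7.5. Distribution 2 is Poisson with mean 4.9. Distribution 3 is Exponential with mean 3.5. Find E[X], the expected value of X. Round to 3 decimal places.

5.317

Component means — 1: 7.5; 2: 4.9; 3: 3.5.
E[X] = 0.25·7.5 + 0.583333·4.9 + 0.166667·3.5 = 5.31667.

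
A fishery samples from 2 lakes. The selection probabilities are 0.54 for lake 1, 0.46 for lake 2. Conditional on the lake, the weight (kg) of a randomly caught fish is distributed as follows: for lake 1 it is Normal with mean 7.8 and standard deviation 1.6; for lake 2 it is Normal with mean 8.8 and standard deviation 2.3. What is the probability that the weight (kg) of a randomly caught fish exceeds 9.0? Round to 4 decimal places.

0.3364

Conditional on each lake, P(X > 9.0): 1: 0.226627; 2: 0.465353.
By total probability, P(X > 9.0) = 0.54·0.226627 + 0.46·0.465353 = 0.336441.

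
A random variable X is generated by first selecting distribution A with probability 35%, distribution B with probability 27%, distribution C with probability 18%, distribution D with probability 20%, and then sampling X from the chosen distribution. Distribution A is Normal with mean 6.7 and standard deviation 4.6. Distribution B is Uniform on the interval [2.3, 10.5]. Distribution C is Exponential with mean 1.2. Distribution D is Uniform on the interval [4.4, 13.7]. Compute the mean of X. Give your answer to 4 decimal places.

6.0990

Component means — A: 6.7; B: 6.4; C: 1.2; D: 9.05.
E[X] = 0.35·6.7 + 0.27·6.4 + 0.18·1.2 + 0.2·9.05 = 6.099.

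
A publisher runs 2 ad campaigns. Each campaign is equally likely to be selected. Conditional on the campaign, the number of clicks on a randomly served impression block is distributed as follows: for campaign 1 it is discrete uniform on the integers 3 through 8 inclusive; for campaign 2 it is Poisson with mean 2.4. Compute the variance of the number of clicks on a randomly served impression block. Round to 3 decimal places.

Per component, 1: μ=5.5, E[X²]=33.1667; 2: μ=2.4, E[X²]=8.16.
E[X] = 0.5·5.5 + 0.5·2.4 = 3.95.
E[X²] = 0.5·33.1667 + 0.5·8.16 = 20.6633.
Var(X) = E[X²] − (E[X])² = 20.6633 − 15.6025 = 5.06083.

5.061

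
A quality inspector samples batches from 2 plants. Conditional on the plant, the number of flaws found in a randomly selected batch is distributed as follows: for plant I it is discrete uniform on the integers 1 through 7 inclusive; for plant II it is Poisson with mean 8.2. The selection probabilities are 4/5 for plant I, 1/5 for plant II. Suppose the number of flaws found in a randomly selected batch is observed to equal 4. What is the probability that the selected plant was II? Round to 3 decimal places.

0.083

Likelihoods P(X=4 | ·): I: 0.142857; II: 0.0517404.
Posterior ∝ prior × likelihood. Numerator for II: 0.2·0.0517404 = 0.0103481.
Normalizing constant: 0.8·0.142857 + 0.2·0.0517404 = 0.124634.
P(II | observation) = 0.0103481 / 0.124634 = 0.0830278.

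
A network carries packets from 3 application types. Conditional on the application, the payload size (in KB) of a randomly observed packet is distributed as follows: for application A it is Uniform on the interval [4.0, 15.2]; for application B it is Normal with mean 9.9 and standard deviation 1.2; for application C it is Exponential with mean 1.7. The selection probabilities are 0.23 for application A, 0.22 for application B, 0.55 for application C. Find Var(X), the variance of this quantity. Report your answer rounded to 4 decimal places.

Per component, A: μ=9.6, E[X²]=102.613; B: μ=9.9, E[X²]=99.45; C: μ=1.7, E[X²]=5.78.
E[X] = 0.23·9.6 + 0.22·9.9 + 0.55·1.7 = 5.321.
E[X²] = 0.23·102.613 + 0.22·99.45 + 0.55·5.78 = 48.6591.
Var(X) = E[X²] − (E[X])² = 48.6591 − 28.313 = 20.346.

20.3460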